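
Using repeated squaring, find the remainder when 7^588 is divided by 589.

343

7^1 ≡ 7 (mod 589)
7^2 ≡ 7^2 = 49 ≡ 49 (mod 589)
7^4 ≡ 49^2 = 2401 ≡ 45 (mod 589)
7^8 ≡ 45^2 = 2025 ≡ 258 (mod 589)
7^16 ≡ 258^2 = 66564 ≡ 7 (mod 589)
7^32 ≡ 7^2 = 49 ≡ 49 (mod 589)
7^64 ≡ 49^2 = 2401 ≡ 45 (mod 589)
7^128 ≡ 45^2 = 2025 ≡ 258 (mod 589)
7^256 ≡ 258^2 = 66564 ≡ 7 (mod 589)
7^512 ≡ 7^2 = 49 ≡ 49 (mod 589)
588 = 512 + 64 + 8 + 4 in binary powers of 2.
So 7^588 ≡ 49 · 45 · 258 · 45 ≡ 343 (mod 589).
Since 343 ≠ 1, base 7 is a Fermat witness: 589 is composite.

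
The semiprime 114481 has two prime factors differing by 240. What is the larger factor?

479

Since p = q + 240, we have 114481 = q(q + 240), so q² + 240q − 114481 = 0.
Discriminant: 240² + 4·114481 = 57600 + 457924 = 515524; √515524 = 718.
q = (−240 + 718)/2 = 239, and p = q + 240 = 479.
Check: 239 · 479 = 114481.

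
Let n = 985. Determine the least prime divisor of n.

5

985 is odd.
Digit sum 22, not divisible by 3.
Ends in 5: divisible by 5.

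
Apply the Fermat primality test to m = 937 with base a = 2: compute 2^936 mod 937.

1

2^1 ≡ 2 (mod 937)
2^2 ≡ 2^2 = 4 ≡ 4 (mod 937)
2^4 ≡ 4^2 = 16 ≡ 16 (mod 937)
2^8 ≡ 16^2 = 256 ≡ 256 (mod 937)
2^16 ≡ 256^2 = 65536 ≡ 883 (mod 937)
2^32 ≡ 883^2 = 779689 ≡ 105 (mod 937)
2^64 ≡ 105^2 = 11025 ≡ 718 (mod 937)
2^128 ≡ 718^2 = 515524 ≡ 174 (mod 937)
2^256 ≡ 174^2 = 30276 ≡ 292 (mod 937)
2^512 ≡ 292^2 = 85264 ≡ 934 (mod 937)
936 = 512 + 256 + 128 + 32 + 8 in binary powers of 2.
So 2^936 ≡ 934 · 292 · 174 · 105 · 256 ≡ 1 (mod 937).
Since the result is 1, base 2 gives no evidence that 937 is composite.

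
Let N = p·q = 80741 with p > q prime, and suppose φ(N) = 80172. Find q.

φ(n) = (p−1)(q−1) = n − (p+q) + 1, so p + q = 80741 − 80172 + 1 = 570.
p and q are the roots of t² − 570t + 80741 = 0.
Discriminant: 570² − 4·80741 = 324900 − 322964 = 1936; √1936 = 44.
q = (570 − 44)/2 = 263, p = (570 + 44)/2 = 307.
Check: 263 · 307 = 80741.

263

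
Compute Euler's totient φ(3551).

3432

Factor: 3551 = 53 · 67.
φ(3551) = (53−1) · (67−1) = 52 · 66 = 3432.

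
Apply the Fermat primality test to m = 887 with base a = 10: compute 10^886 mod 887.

1

10^1 ≡ 10 (mod 887)
10^2 ≡ 10^2 = 100 ≡ 100 (mod 887)
10^4 ≡ 100^2 = 10000 ≡ 243 (mod 887)
10^8 ≡ 243^2 = 59049 ≡ 507 (mod 887)
10^16 ≡ 507^2 = 257049 ≡ 706 (mod 887)
10^32 ≡ 706^2 = 498436 ≡ 829 (mod 887)
10^64 ≡ 829^2 = 687241 ≡ 703 (mod 887)
10^128 ≡ 703^2 = 494209 ≡ 150 (mod 887)
10^256 ≡ 150^2 = 22500 ≡ 325 (mod 887)
10^512 ≡ 325^2 = 105625 ≡ 72 (mod 887)
886 = 512 + 256 + 64 + 32 + 16 + 4 + 2 in binary powers of 2.
So 10^886 ≡ 72 · 325 · 703 · 829 · 706 · 243 · 100 ≡ 1 (mod 887).
Since the result is 1, base 10 gives no evidence that 887 is composite.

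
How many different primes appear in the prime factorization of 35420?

35420 = 2^2 · 8855
8855 = 5 · 1771
1771 = 7 · 253
253 = 11 · 23
35420 = 2^2 · 5 · 7 · 11 · 23, which has 5 distinct prime factors.

5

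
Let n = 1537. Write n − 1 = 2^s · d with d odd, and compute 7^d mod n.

1537 − 1 = 1536 = 2^9 · 3, so d = 3.
7^1 ≡ 7 (mod 1537)
7^2 ≡ 7^2 = 49 ≡ 49 (mod 1537)
3 = 2 + 1 in binary powers of 2.
So 7^3 ≡ 49 · 7 ≡ 343 (mod 1537).
Squaring chain: 343 → 837 → 1234 → 1126 → 1388 → 683 → 778 → 1243 → 364; never reaches −1, so base 7 is a Miller–Rabin witness that 1537 is composite.

343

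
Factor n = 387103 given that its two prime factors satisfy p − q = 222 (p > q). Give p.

Since p = q + 222, we have 387103 = q(q + 222), so q² + 222q − 387103 = 0.
Discriminant: 222² + 4·387103 = 49284 + 1548412 = 1597696; √1597696 = 1264.
q = (−222 + 1264)/2 = 521, and p = q + 222 = 743.
Check: 521 · 743 = 387103.

743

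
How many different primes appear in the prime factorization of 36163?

36163 = 29^2 · 43
36163 = 29^2 · 43, which has 2 distinct prime factors.

2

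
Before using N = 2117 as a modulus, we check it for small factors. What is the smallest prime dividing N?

29

2117 is odd.
Digit sum 11, not divisible by 3.
Ends in 7: not divisible by 5.
7: 2117 = 7·302 + 3
11: 2117 = 11·192 + 5
13: 2117 = 13·162 + 11
17: 2117 = 17·124 + 9
19: 2117 = 19·111 + 8
23: 2117 = 23·92 + 1
29: 2117 = 29·73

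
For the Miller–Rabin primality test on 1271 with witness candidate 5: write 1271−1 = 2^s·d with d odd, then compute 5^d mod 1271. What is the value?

1271 − 1 = 1270 = 2^1 · 635, so d = 635.
5^1 ≡ 5 (mod 1271)
5^2 ≡ 5^2 = 25 ≡ 25 (mod 1271)
5^4 ≡ 25^2 = 625 ≡ 625 (mod 1271)
5^8 ≡ 625^2 = 390625 ≡ 428 (mod 1271)
5^16 ≡ 428^2 = 183184 ≡ 160 (mod 1271)
5^32 ≡ 160^2 = 25600 ≡ 180 (mod 1271)
5^64 ≡ 180^2 = 32400 ≡ 625 (mod 1271)
5^128 ≡ 625^2 = 390625 ≡ 428 (mod 1271)
5^256 ≡ 428^2 = 183184 ≡ 160 (mod 1271)
5^512 ≡ 160^2 = 25600 ≡ 180 (mod 1271)
635 = 512 + 64 + 32 + 16 + 8 + 2 + 1 in binary powers of 2.
So 5^635 ≡ 180 · 625 · 180 · 160 · 428 · 25 · 5 ≡ 893 (mod 1271).
Squaring chain: 893; never reaches −1, so base 5 is a Miller–Rabin witness that 1271 is composite.

893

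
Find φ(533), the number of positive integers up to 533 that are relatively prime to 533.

Factor: 533 = 13 · 41.
φ(533) = (13−1) · (41−1) = 12 · 40 = 480.

480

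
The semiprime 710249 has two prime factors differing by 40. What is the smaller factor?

823

Since p = q + 40, we have 710249 = q(q + 40), so q² + 40q − 710249 = 0.
Discriminant: 40² + 4·710249 = 1600 + 2840996 = 2842596; √2842596 = 1686.
q = (−40 + 1686)/2 = 823, and p = q + 40 = 863.
Check: 823 · 863 = 710249.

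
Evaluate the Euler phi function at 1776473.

1729728

Factor: 1776473 = 79 · 113 · 199.
φ(1776473) = (79−1) · (113−1) · (199−1) = 78 · 112 · 198 = 1729728.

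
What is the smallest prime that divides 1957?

19

1957 is odd.
Digit sum 22, not divisible by 3.
Ends in 7: not divisible by 5.
7: 1957 = 7·279 + 4
11: 1957 = 11·177 + 10
13: 1957 = 13·150 + 7
17: 1957 = 17·115 + 2
19: 1957 = 19·103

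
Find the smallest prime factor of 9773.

9773 is odd.
Digit sum 26, not divisible by 3.
Ends in 3: not divisible by 5.
7: 9773 = 7·1396 + 1
11: 9773 = 11·888 + 5
13: 9773 = 13·751 + 10
17: 9773 = 17·574 + 15
19: 9773 = 19·514 + 7
23: 9773 = 23·424 + 21
29: 9773 = 29·337

29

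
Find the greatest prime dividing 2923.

79

2923 = 37 · 79
79 is prime.
So 2923 = 37 · 79; the largest prime factor is 79.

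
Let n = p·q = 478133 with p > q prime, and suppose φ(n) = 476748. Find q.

φ(n) = (p−1)(q−1) = n − (p+q) + 1, so p + q = 478133 − 476748 + 1 = 1386.
p and q are the roots of t² − 1386t + 478133 = 0.
Discriminant: 1386² − 4·478133 = 1920996 − 1912532 = 8464; √8464 = 92.
q = (1386 − 92)/2 = 647, p = (1386 + 92)/2 = 739.
Check: 647 · 739 = 478133.

647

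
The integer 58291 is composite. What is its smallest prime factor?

71

58291 is odd.
Digit sum 25, not divisible by 3.
Ends in 1: not divisible by 5.
7: 58291 = 7·8327 + 2
11: 58291 = 11·5299 + 2
13: 58291 = 13·4483 + 12
17: 58291 = 17·3428 + 15
19: 58291 = 19·3067 + 18
23: 58291 = 23·2534 + 9
29: 58291 = 29·2010 + 1
31: 58291 = 31·1880 + 11
37: 58291 = 37·1575 + 16
41: 58291 = 41·1421 + 30
43: 58291 = 43·1355 + 26
47: 58291 = 47·1240 + 11
53: 58291 = 53·1099 + 44
59: 58291 = 59·987 + 58
61: 58291 = 61·955 + 36
67: 58291 = 67·870 + 1
71: 58291 = 71·821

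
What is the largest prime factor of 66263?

66263 = 23 · 2881
2881 = 43 · 67
67 is prime.
So 66263 = 23 · 43 · 67; the largest prime factor is 67.

67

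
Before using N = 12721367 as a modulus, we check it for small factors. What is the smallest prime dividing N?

12721367 is odd.
Digit sum 29, not divisible by 3.
Ends in 7: not divisible by 5.
7: 12721367 = 7·1817338 + 1
11: 12721367 = 11·1156487 + 10
13: 12721367 = 13·978566 + 9
17: 12721367 = 17·748315 + 12
19: 12721367 = 19·669545 + 12
23: 12721367 = 23·553102 + 21
29: 12721367 = 29·438667 + 24
31: 12721367 = 31·410366 + 21
37: 12721367 = 37·343820 + 27
41: 12721367 = 41·310277 + 10
43: 12721367 = 43·295845 + 32
47: 12721367 = 47·270667 + 18
53: 12721367 = 53·240025 + 42
59: 12721367 = 59·215616 + 23
61: 12721367 = 61·208547

61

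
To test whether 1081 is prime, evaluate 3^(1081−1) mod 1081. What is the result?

3^1 ≡ 3 (mod 1081)
3^2 ≡ 3^2 = 9 ≡ 9 (mod 1081)
3^4 ≡ 9^2 = 81 ≡ 81 (mod 1081)
3^8 ≡ 81^2 = 6561 ≡ 75 (mod 1081)
3^16 ≡ 75^2 = 5625 ≡ 220 (mod 1081)
3^32 ≡ 220^2 = 48400 ≡ 836 (mod 1081)
3^64 ≡ 836^2 = 698896 ≡ 570 (mod 1081)
3^128 ≡ 570^2 = 324900 ≡ 600 (mod 1081)
3^256 ≡ 600^2 = 360000 ≡ 27 (mod 1081)
3^512 ≡ 27^2 = 729 ≡ 729 (mod 1081)
3^1024 ≡ 729^2 = 531441 ≡ 670 (mod 1081)
1080 = 1024 + 32 + 16 + 8 in binary powers of 2.
So 3^1080 ≡ 670 · 836 · 220 · 75 ≡ 768 (mod 1081).
Since 768 ≠ 1, base 3 is a Fermat witness: 1081 is composite.

768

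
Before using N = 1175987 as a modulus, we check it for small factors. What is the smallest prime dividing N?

47

1175987 is odd.
Digit sum 38, not divisible by 3.
Ends in 7: not divisible by 5.
7: 1175987 = 7·167998 + 1
11: 1175987 = 11·106907 + 10
13: 1175987 = 13·90460 + 7
17: 1175987 = 17·69175 + 12
19: 1175987 = 19·61894 + 1
23: 1175987 = 23·51129 + 20
29: 1175987 = 29·40551 + 8
31: 1175987 = 31·37935 + 2
37: 1175987 = 37·31783 + 16
41: 1175987 = 41·28682 + 25
43: 1175987 = 43·27348 + 23
47: 1175987 = 47·25021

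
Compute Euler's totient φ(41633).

37440

Factor: 41633 = 17 · 31 · 79.
φ(41633) = (17−1) · (31−1) · (79−1) = 16 · 30 · 78 = 37440.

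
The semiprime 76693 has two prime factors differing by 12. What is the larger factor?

283

Since p = q + 12, we have 76693 = q(q + 12), so q² + 12q − 76693 = 0.
Discriminant: 12² + 4·76693 = 144 + 306772 = 306916; √306916 = 554.
q = (−12 + 554)/2 = 271, and p = q + 12 = 283.
Check: 271 · 283 = 76693.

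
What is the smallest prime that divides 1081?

23

1081 is odd.
Digit sum 10, not divisible by 3.
Ends in 1: not divisible by 5.
7: 1081 = 7·154 + 3
11: 1081 = 11·98 + 3
13: 1081 = 13·83 + 2
17: 1081 = 17·63 + 10
19: 1081 = 19·56 + 17
23: 1081 = 23·47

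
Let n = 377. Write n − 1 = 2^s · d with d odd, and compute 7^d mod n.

132

377 − 1 = 376 = 2^3 · 47, so d = 47.
7^1 ≡ 7 (mod 377)
7^2 ≡ 7^2 = 49 ≡ 49 (mod 377)
7^4 ≡ 49^2 = 2401 ≡ 139 (mod 377)
7^8 ≡ 139^2 = 19321 ≡ 94 (mod 377)
7^16 ≡ 94^2 = 8836 ≡ 165 (mod 377)
7^32 ≡ 165^2 = 27225 ≡ 81 (mod 377)
47 = 32 + 8 + 4 + 2 + 1 in binary powers of 2.
So 7^47 ≡ 81 · 94 · 139 · 49 · 7 ≡ 132 (mod 377).
Squaring chain: 132 → 82 → 315; never reaches −1, so base 7 is a Miller–Rabin witness that 377 is composite.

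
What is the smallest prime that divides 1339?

13

1339 is odd.
Digit sum 16, not divisible by 3.
Ends in 9: not divisible by 5.
7: 1339 = 7·191 + 2
11: 1339 = 11·121 + 8
13: 1339 = 13·103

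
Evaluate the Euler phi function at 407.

Factor: 407 = 11 · 37.
φ(407) = (11−1) · (37−1) = 10 · 36 = 360.

360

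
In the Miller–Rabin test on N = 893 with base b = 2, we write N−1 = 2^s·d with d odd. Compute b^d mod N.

893 − 1 = 892 = 2^2 · 223, so d = 223.
2^1 ≡ 2 (mod 893)
2^2 ≡ 2^2 = 4 ≡ 4 (mod 893)
2^4 ≡ 4^2 = 16 ≡ 16 (mod 893)
2^8 ≡ 16^2 = 256 ≡ 256 (mod 893)
2^16 ≡ 256^2 = 65536 ≡ 347 (mod 893)
2^32 ≡ 347^2 = 120409 ≡ 747 (mod 893)
2^64 ≡ 747^2 = 558009 ≡ 777 (mod 893)
2^128 ≡ 777^2 = 603729 ≡ 61 (mod 893)
223 = 128 + 64 + 16 + 8 + 4 + 2 + 1 in binary powers of 2.
So 2^223 ≡ 61 · 777 · 347 · 256 · 16 · 4 · 2 ≡ 394 (mod 893).
Squaring chain: 394 → 747; never reaches −1, so base 2 is a Miller–Rabin witness that 893 is composite.

394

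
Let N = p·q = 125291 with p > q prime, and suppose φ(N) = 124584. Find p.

359

φ(n) = (p−1)(q−1) = n − (p+q) + 1, so p + q = 125291 − 124584 + 1 = 708.
p and q are the roots of t² − 708t + 125291 = 0.
Discriminant: 708² − 4·125291 = 501264 − 501164 = 100; √100 = 10.
q = (708 − 10)/2 = 349, p = (708 + 10)/2 = 359.
Check: 349 · 359 = 125291.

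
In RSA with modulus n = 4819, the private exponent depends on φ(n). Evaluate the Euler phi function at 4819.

Factor: 4819 = 61 · 79.
φ(4819) = (61−1) · (79−1) = 60 · 78 = 4680.

4680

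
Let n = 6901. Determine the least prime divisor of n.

67

6901 is odd.
Digit sum 16, not divisible by 3.
Ends in 1: not divisible by 5.
7: 6901 = 7·985 + 6
11: 6901 = 11·627 + 4
13: 6901 = 13·530 + 11
17: 6901 = 17·405 + 16
19: 6901 = 19·363 + 4
23: 6901 = 23·300 + 1
29: 6901 = 29·237 + 28
31: 6901 = 31·222 + 19
37: 6901 = 37·186 + 19
41: 6901 = 41·168 + 13
43: 6901 = 43·160 + 21
47: 6901 = 47·146 + 39
53: 6901 = 53·130 + 11
59: 6901 = 59·116 + 57
61: 6901 = 61·113 + 8
67: 6901 = 67·103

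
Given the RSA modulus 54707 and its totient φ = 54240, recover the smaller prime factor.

227

φ(n) = (p−1)(q−1) = n − (p+q) + 1, so p + q = 54707 − 54240 + 1 = 468.
p and q are the roots of t² − 468t + 54707 = 0.
Discriminant: 468² − 4·54707 = 219024 − 218828 = 196; √196 = 14.
q = (468 − 14)/2 = 227, p = (468 + 14)/2 = 241.
Check: 227 · 241 = 54707.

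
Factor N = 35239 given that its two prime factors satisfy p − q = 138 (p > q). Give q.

Since p = q + 138, we have 35239 = q(q + 138), so q² + 138q − 35239 = 0.
Discriminant: 138² + 4·35239 = 19044 + 140956 = 160000; √160000 = 400.
q = (−138 + 400)/2 = 131, and p = q + 138 = 269.
Check: 131 · 269 = 35239.

131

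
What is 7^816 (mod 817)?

7^1 ≡ 7 (mod 817)
7^2 ≡ 7^2 = 49 ≡ 49 (mod 817)
7^4 ≡ 49^2 = 2401 ≡ 767 (mod 817)
7^8 ≡ 767^2 = 588289 ≡ 49 (mod 817)
7^16 ≡ 49^2 = 2401 ≡ 767 (mod 817)
7^32 ≡ 767^2 = 588289 ≡ 49 (mod 817)
7^64 ≡ 49^2 = 2401 ≡ 767 (mod 817)
7^128 ≡ 767^2 = 588289 ≡ 49 (mod 817)
7^256 ≡ 49^2 = 2401 ≡ 767 (mod 817)
7^512 ≡ 767^2 = 588289 ≡ 49 (mod 817)
816 = 512 + 256 + 32 + 16 in binary powers of 2.
So 7^816 ≡ 49 · 767 · 49 · 767 ≡ 1 (mod 817).
Since the result is 1, base 7 gives no evidence that 817 is composite.

1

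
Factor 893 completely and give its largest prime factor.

893 = 19 · 47
47 is prime.
So 893 = 19 · 47; the largest prime factor is 47.

47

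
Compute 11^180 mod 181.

1

11^1 ≡ 11 (mod 181)
11^2 ≡ 11^2 = 121 ≡ 121 (mod 181)
11^4 ≡ 121^2 = 14641 ≡ 161 (mod 181)
11^8 ≡ 161^2 = 25921 ≡ 38 (mod 181)
11^16 ≡ 38^2 = 1444 ≡ 177 (mod 181)
11^32 ≡ 177^2 = 31329 ≡ 16 (mod 181)
11^64 ≡ 16^2 = 256 ≡ 75 (mod 181)
11^128 ≡ 75^2 = 5625 ≡ 14 (mod 181)
180 = 128 + 32 + 16 + 4 in binary powers of 2.
So 11^180 ≡ 14 · 16 · 177 · 161 ≡ 1 (mod 181).
Since the result is 1, base 11 gives no evidence that 181 is composite.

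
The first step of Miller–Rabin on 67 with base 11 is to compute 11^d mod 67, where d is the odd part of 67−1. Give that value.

66

67 − 1 = 66 = 2^1 · 33, so d = 33.
11^1 ≡ 11 (mod 67)
11^2 ≡ 11^2 = 121 ≡ 54 (mod 67)
11^4 ≡ 54^2 = 2916 ≡ 35 (mod 67)
11^8 ≡ 35^2 = 1225 ≡ 19 (mod 67)
11^16 ≡ 19^2 = 361 ≡ 26 (mod 67)
11^32 ≡ 26^2 = 676 ≡ 6 (mod 67)
33 = 32 + 1 in binary powers of 2.
So 11^33 ≡ 6 · 11 ≡ 66 (mod 67).
Since 11^d ≡ 66 (mod 67), base 11 does not prove 67 composite.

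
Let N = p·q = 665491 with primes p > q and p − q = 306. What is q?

Since p = q + 306, we have 665491 = q(q + 306), so q² + 306q − 665491 = 0.
Discriminant: 306² + 4·665491 = 93636 + 2661964 = 2755600; √2755600 = 1660.
q = (−306 + 1660)/2 = 677, and p = q + 306 = 983.
Check: 677 · 983 = 665491.

677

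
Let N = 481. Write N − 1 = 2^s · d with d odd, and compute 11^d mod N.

481 − 1 = 480 = 2^5 · 15, so d = 15.
11^1 ≡ 11 (mod 481)
11^2 ≡ 11^2 = 121 ≡ 121 (mod 481)
11^4 ≡ 121^2 = 14641 ≡ 211 (mod 481)
11^8 ≡ 211^2 = 44521 ≡ 269 (mod 481)
15 = 8 + 4 + 2 + 1 in binary powers of 2.
So 11^15 ≡ 269 · 211 · 121 · 11 ≡ 369 (mod 481).
Squaring chain: 369 → 38 → 1 → 1 → 1; never reaches −1, so base 11 is a Miller–Rabin witness that 481 is composite.

369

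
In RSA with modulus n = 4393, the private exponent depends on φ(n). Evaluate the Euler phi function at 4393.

Factor: 4393 = 23 · 191.
φ(4393) = (23−1) · (191−1) = 22 · 190 = 4180.

4180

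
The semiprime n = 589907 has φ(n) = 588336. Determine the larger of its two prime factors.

φ(n) = (p−1)(q−1) = n − (p+q) + 1, so p + q = 589907 − 588336 + 1 = 1572.
p and q are the roots of t² − 1572t + 589907 = 0.
Discriminant: 1572² − 4·589907 = 2471184 − 2359628 = 111556; √111556 = 334.
q = (1572 − 334)/2 = 619, p = (1572 + 334)/2 = 953.
Check: 619 · 953 = 589907.

953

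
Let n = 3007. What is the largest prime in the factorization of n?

97

3007 = 31 · 97
97 is prime.
So 3007 = 31 · 97; the largest prime factor is 97.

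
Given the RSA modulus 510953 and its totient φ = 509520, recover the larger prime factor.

φ(n) = (p−1)(q−1) = n − (p+q) + 1, so p + q = 510953 − 509520 + 1 = 1434.
p and q are the roots of t² − 1434t + 510953 = 0.
Discriminant: 1434² − 4·510953 = 2056356 − 2043812 = 12544; √12544 = 112.
q = (1434 − 112)/2 = 661, p = (1434 + 112)/2 = 773.
Check: 661 · 773 = 510953.

773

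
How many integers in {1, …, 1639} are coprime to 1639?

1480

Factor: 1639 = 11 · 149.
φ(1639) = (11−1) · (149−1) = 10 · 148 = 1480.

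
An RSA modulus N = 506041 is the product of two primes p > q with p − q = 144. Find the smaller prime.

643

Since p = q + 144, we have 506041 = q(q + 144), so q² + 144q − 506041 = 0.
Discriminant: 144² + 4·506041 = 20736 + 2024164 = 2044900; √2044900 = 1430.
q = (−144 + 1430)/2 = 643, and p = q + 144 = 787.
Check: 643 · 787 = 506041.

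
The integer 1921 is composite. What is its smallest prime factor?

17

1921 is odd.
Digit sum 13, not divisible by 3.
Ends in 1: not divisible by 5.
7: 1921 = 7·274 + 3
11: 1921 = 11·174 + 7
13: 1921 = 13·147 + 10
17: 1921 = 17·113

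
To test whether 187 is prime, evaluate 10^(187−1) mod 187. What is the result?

155

10^1 ≡ 10 (mod 187)
10^2 ≡ 10^2 = 100 ≡ 100 (mod 187)
10^4 ≡ 100^2 = 10000 ≡ 89 (mod 187)
10^8 ≡ 89^2 = 7921 ≡ 67 (mod 187)
10^16 ≡ 67^2 = 4489 ≡ 1 (mod 187)
10^32 ≡ 1^2 = 1 ≡ 1 (mod 187)
10^64 ≡ 1^2 = 1 ≡ 1 (mod 187)
10^128 ≡ 1^2 = 1 ≡ 1 (mod 187)
186 = 128 + 32 + 16 + 8 + 2 in binary powers of 2.
So 10^186 ≡ 1 · 1 · 1 · 67 · 100 ≡ 155 (mod 187).
Since 155 ≠ 1, base 10 is a Fermat witness: 187 is composite.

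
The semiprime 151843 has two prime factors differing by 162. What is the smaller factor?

Since p = q + 162, we have 151843 = q(q + 162), so q² + 162q − 151843 = 0.
Discriminant: 162² + 4·151843 = 26244 + 607372 = 633616; √633616 = 796.
q = (−162 + 796)/2 = 317, and p = q + 162 = 479.
Check: 317 · 479 = 151843.

317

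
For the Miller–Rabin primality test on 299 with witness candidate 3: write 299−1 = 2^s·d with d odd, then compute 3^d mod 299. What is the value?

269

299 − 1 = 298 = 2^1 · 149, so d = 149.
3^1 ≡ 3 (mod 299)
3^2 ≡ 3^2 = 9 ≡ 9 (mod 299)
3^4 ≡ 9^2 = 81 ≡ 81 (mod 299)
3^8 ≡ 81^2 = 6561 ≡ 282 (mod 299)
3^16 ≡ 282^2 = 79524 ≡ 289 (mod 299)
3^32 ≡ 289^2 = 83521 ≡ 100 (mod 299)
3^64 ≡ 100^2 = 10000 ≡ 133 (mod 299)
3^128 ≡ 133^2 = 17689 ≡ 48 (mod 299)
149 = 128 + 16 + 4 + 1 in binary powers of 2.
So 3^149 ≡ 48 · 289 · 81 · 3 ≡ 269 (mod 299).
Squaring chain: 269; never reaches −1, so base 3 is a Miller–Rabin witness that 299 is composite.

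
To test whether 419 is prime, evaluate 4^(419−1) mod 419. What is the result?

1

4^1 ≡ 4 (mod 419)
4^2 ≡ 4^2 = 16 ≡ 16 (mod 419)
4^4 ≡ 16^2 = 256 ≡ 256 (mod 419)
4^8 ≡ 256^2 = 65536 ≡ 172 (mod 419)
4^16 ≡ 172^2 = 29584 ≡ 254 (mod 419)
4^32 ≡ 254^2 = 64516 ≡ 409 (mod 419)
4^64 ≡ 409^2 = 167281 ≡ 100 (mod 419)
4^128 ≡ 100^2 = 10000 ≡ 363 (mod 419)
4^256 ≡ 363^2 = 131769 ≡ 203 (mod 419)
418 = 256 + 128 + 32 + 2 in binary powers of 2.
So 4^418 ≡ 203 · 363 · 409 · 16 ≡ 1 (mod 419).
Since the result is 1, base 4 gives no evidence that 419 is composite.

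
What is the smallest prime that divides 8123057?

47

8123057 is odd.
Digit sum 26, not divisible by 3.
Ends in 7: not divisible by 5.
7: 8123057 = 7·1160436 + 5
11: 8123057 = 11·738459 + 8
13: 8123057 = 13·624850 + 7
17: 8123057 = 17·477826 + 15
19: 8123057 = 19·427529 + 6
23: 8123057 = 23·353176 + 9
29: 8123057 = 29·280105 + 12
31: 8123057 = 31·262034 + 3
37: 8123057 = 37·219542 + 3
41: 8123057 = 41·198123 + 14
43: 8123057 = 43·188908 + 13
47: 8123057 = 47·172831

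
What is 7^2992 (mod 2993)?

1322

7^1 ≡ 7 (mod 2993)
7^2 ≡ 7^2 = 49 ≡ 49 (mod 2993)
7^4 ≡ 49^2 = 2401 ≡ 2401 (mod 2993)
7^8 ≡ 2401^2 = 5764801 ≡ 283 (mod 2993)
7^16 ≡ 283^2 = 80089 ≡ 2271 (mod 2993)
7^32 ≡ 2271^2 = 5157441 ≡ 502 (mod 2993)
7^64 ≡ 502^2 = 252004 ≡ 592 (mod 2993)
7^128 ≡ 592^2 = 350464 ≡ 283 (mod 2993)
7^256 ≡ 283^2 = 80089 ≡ 2271 (mod 2993)
7^512 ≡ 2271^2 = 5157441 ≡ 502 (mod 2993)
7^1024 ≡ 502^2 = 252004 ≡ 592 (mod 2993)
7^2048 ≡ 592^2 = 350464 ≡ 283 (mod 2993)
2992 = 2048 + 512 + 256 + 128 + 32 + 16 in binary powers of 2.
So 7^2992 ≡ 283 · 502 · 2271 · 283 · 502 · 2271 ≡ 1322 (mod 2993).
Since 1322 ≠ 1, base 7 is a Fermat witness: 2993 is composite.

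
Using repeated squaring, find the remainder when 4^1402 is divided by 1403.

4^1 ≡ 4 (mod 1403)
4^2 ≡ 4^2 = 16 ≡ 16 (mod 1403)
4^4 ≡ 16^2 = 256 ≡ 256 (mod 1403)
4^8 ≡ 256^2 = 65536 ≡ 998 (mod 1403)
4^16 ≡ 998^2 = 996004 ≡ 1277 (mod 1403)
4^32 ≡ 1277^2 = 1630729 ≡ 443 (mod 1403)
4^64 ≡ 443^2 = 196249 ≡ 1232 (mod 1403)
4^128 ≡ 1232^2 = 1517824 ≡ 1181 (mod 1403)
4^256 ≡ 1181^2 = 1394761 ≡ 179 (mod 1403)
4^512 ≡ 179^2 = 32041 ≡ 1175 (mod 1403)
4^1024 ≡ 1175^2 = 1380625 ≡ 73 (mod 1403)
1402 = 1024 + 256 + 64 + 32 + 16 + 8 + 2 in binary powers of 2.
So 4^1402 ≡ 73 · 179 · 1232 · 443 · 1277 · 998 · 16 ≡ 1001 (mod 1403).
Since 1001 ≠ 1, base 4 is a Fermat witness: 1403 is composite.

1001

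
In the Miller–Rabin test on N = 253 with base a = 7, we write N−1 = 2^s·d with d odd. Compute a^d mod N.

57

253 − 1 = 252 = 2^2 · 63, so d = 63.
7^1 ≡ 7 (mod 253)
7^2 ≡ 7^2 = 49 ≡ 49 (mod 253)
7^4 ≡ 49^2 = 2401 ≡ 124 (mod 253)
7^8 ≡ 124^2 = 15376 ≡ 196 (mod 253)
7^16 ≡ 196^2 = 38416 ≡ 213 (mod 253)
7^32 ≡ 213^2 = 45369 ≡ 82 (mod 253)
63 = 32 + 16 + 8 + 4 + 2 + 1 in binary powers of 2.
So 7^63 ≡ 82 · 213 · 196 · 124 · 49 · 7 ≡ 57 (mod 253).
Squaring chain: 57 → 213; never reaches −1, so base 7 is a Miller–Rabin witness that 253 is composite.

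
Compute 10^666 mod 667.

10^1 ≡ 10 (mod 667)
10^2 ≡ 10^2 = 100 ≡ 100 (mod 667)
10^4 ≡ 100^2 = 10000 ≡ 662 (mod 667)
10^8 ≡ 662^2 = 438244 ≡ 25 (mod 667)
10^16 ≡ 25^2 = 625 ≡ 625 (mod 667)
10^32 ≡ 625^2 = 390625 ≡ 430 (mod 667)
10^64 ≡ 430^2 = 184900 ≡ 141 (mod 667)
10^128 ≡ 141^2 = 19881 ≡ 538 (mod 667)
10^256 ≡ 538^2 = 289444 ≡ 633 (mod 667)
10^512 ≡ 633^2 = 400689 ≡ 489 (mod 667)
666 = 512 + 128 + 16 + 8 + 2 in binary powers of 2.
So 10^666 ≡ 489 · 538 · 625 · 25 · 100 ≡ 236 (mod 667).
Since 236 ≠ 1, base 10 is a Fermat witness: 667 is composite.

236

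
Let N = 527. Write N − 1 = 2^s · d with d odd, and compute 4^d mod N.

64

527 − 1 = 526 = 2^1 · 263, so d = 263.
4^1 ≡ 4 (mod 527)
4^2 ≡ 4^2 = 16 ≡ 16 (mod 527)
4^4 ≡ 16^2 = 256 ≡ 256 (mod 527)
4^8 ≡ 256^2 = 65536 ≡ 188 (mod 527)
4^16 ≡ 188^2 = 35344 ≡ 35 (mod 527)
4^32 ≡ 35^2 = 1225 ≡ 171 (mod 527)
4^64 ≡ 171^2 = 29241 ≡ 256 (mod 527)
4^128 ≡ 256^2 = 65536 ≡ 188 (mod 527)
4^256 ≡ 188^2 = 35344 ≡ 35 (mod 527)
263 = 256 + 4 + 2 + 1 in binary powers of 2.
So 4^263 ≡ 35 · 256 · 16 · 4 ≡ 64 (mod 527).
Squaring chain: 64; never reaches −1, so base 4 is a Miller–Rabin witness that 527 is composite.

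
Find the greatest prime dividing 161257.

161257 = 47 · 3431
3431 = 47 · 73
73 is prime.
So 161257 = 47^2 · 73; the largest prime factor is 73.

73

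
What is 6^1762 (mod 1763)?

651

6^1 ≡ 6 (mod 1763)
6^2 ≡ 6^2 = 36 ≡ 36 (mod 1763)
6^4 ≡ 36^2 = 1296 ≡ 1296 (mod 1763)
6^8 ≡ 1296^2 = 1679616 ≡ 1240 (mod 1763)
6^16 ≡ 1240^2 = 1537600 ≡ 264 (mod 1763)
6^32 ≡ 264^2 = 69696 ≡ 939 (mod 1763)
6^64 ≡ 939^2 = 881721 ≡ 221 (mod 1763)
6^128 ≡ 221^2 = 48841 ≡ 1240 (mod 1763)
6^256 ≡ 1240^2 = 1537600 ≡ 264 (mod 1763)
6^512 ≡ 264^2 = 69696 ≡ 939 (mod 1763)
6^1024 ≡ 939^2 = 881721 ≡ 221 (mod 1763)
1762 = 1024 + 512 + 128 + 64 + 32 + 2 in binary powers of 2.
So 6^1762 ≡ 221 · 939 · 1240 · 221 · 939 · 36 ≡ 651 (mod 1763).
Since 651 ≠ 1, base 6 is a Fermat witness: 1763 is composite.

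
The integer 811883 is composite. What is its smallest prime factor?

811883 is odd.
Digit sum 29, not divisible by 3.
Ends in 3: not divisible by 5.
7: 811883 = 7·115983 + 2
11: 811883 = 11·73807 + 6
13: 811883 = 13·62452 + 7
17: 811883 = 17·47757 + 14
19: 811883 = 19·42730 + 13
23: 811883 = 23·35299 + 6
29: 811883 = 29·27995 + 28
31: 811883 = 31·26189 + 24
37: 811883 = 37·21942 + 29
41: 811883 = 41·19802 + 1
43: 811883 = 43·18881

43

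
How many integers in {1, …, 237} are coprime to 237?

Factor: 237 = 3 · 79.
φ(237) = (3−1) · (79−1) = 2 · 78 = 156.

156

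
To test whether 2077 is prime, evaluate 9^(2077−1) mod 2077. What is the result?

9^1 ≡ 9 (mod 2077)
9^2 ≡ 9^2 = 81 ≡ 81 (mod 2077)
9^4 ≡ 81^2 = 6561 ≡ 330 (mod 2077)
9^8 ≡ 330^2 = 108900 ≡ 896 (mod 2077)
9^16 ≡ 896^2 = 802816 ≡ 1094 (mod 2077)
9^32 ≡ 1094^2 = 1196836 ≡ 484 (mod 2077)
9^64 ≡ 484^2 = 234256 ≡ 1632 (mod 2077)
9^128 ≡ 1632^2 = 2663424 ≡ 710 (mod 2077)
9^256 ≡ 710^2 = 504100 ≡ 1466 (mod 2077)
9^512 ≡ 1466^2 = 2149156 ≡ 1538 (mod 2077)
9^1024 ≡ 1538^2 = 2365444 ≡ 1818 (mod 2077)
9^2048 ≡ 1818^2 = 3305124 ≡ 617 (mod 2077)
2076 = 2048 + 16 + 8 + 4 in binary powers of 2.
So 9^2076 ≡ 617 · 1094 · 896 · 330 ≡ 628 (mod 2077).
Since 628 ≠ 1, base 9 is a Fermat witness: 2077 is composite.

628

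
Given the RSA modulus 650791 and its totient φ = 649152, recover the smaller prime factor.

φ(n) = (p−1)(q−1) = n − (p+q) + 1, so p + q = 650791 − 649152 + 1 = 1640.
p and q are the roots of t² − 1640t + 650791 = 0.
Discriminant: 1640² − 4·650791 = 2689600 − 2603164 = 86436; √86436 = 294.
q = (1640 − 294)/2 = 673, p = (1640 + 294)/2 = 967.
Check: 673 · 967 = 650791.

673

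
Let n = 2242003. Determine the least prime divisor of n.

41

2242003 is odd.
Digit sum 13, not divisible by 3.
Ends in 3: not divisible by 5.
7: 2242003 = 7·320286 + 1
11: 2242003 = 11·203818 + 5
13: 2242003 = 13·172461 + 10
17: 2242003 = 17·131882 + 9
19: 2242003 = 19·118000 + 3
23: 2242003 = 23·97478 + 9
29: 2242003 = 29·77310 + 13
31: 2242003 = 31·72322 + 21
37: 2242003 = 37·60594 + 25
41: 2242003 = 41·54683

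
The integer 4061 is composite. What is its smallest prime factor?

31

4061 is odd.
Digit sum 11, not divisible by 3.
Ends in 1: not divisible by 5.
7: 4061 = 7·580 + 1
11: 4061 = 11·369 + 2
13: 4061 = 13·312 + 5
17: 4061 = 17·238 + 15
19: 4061 = 19·213 + 14
23: 4061 = 23·176 + 13
29: 4061 = 29·140 + 1
31: 4061 = 31·131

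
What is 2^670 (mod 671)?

2^1 ≡ 2 (mod 671)
2^2 ≡ 2^2 = 4 ≡ 4 (mod 671)
2^4 ≡ 4^2 = 16 ≡ 16 (mod 671)
2^8 ≡ 16^2 = 256 ≡ 256 (mod 671)
2^16 ≡ 256^2 = 65536 ≡ 449 (mod 671)
2^32 ≡ 449^2 = 201601 ≡ 301 (mod 671)
2^64 ≡ 301^2 = 90601 ≡ 16 (mod 671)
2^128 ≡ 16^2 = 256 ≡ 256 (mod 671)
2^256 ≡ 256^2 = 65536 ≡ 449 (mod 671)
2^512 ≡ 449^2 = 201601 ≡ 301 (mod 671)
670 = 512 + 128 + 16 + 8 + 4 + 2 in binary powers of 2.
So 2^670 ≡ 301 · 256 · 449 · 256 · 16 · 4 ≡ 353 (mod 671).
Since 353 ≠ 1, base 2 is a Fermat witness: 671 is composite.

353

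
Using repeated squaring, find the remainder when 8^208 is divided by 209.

8^1 ≡ 8 (mod 209)
8^2 ≡ 8^2 = 64 ≡ 64 (mod 209)
8^4 ≡ 64^2 = 4096 ≡ 125 (mod 209)
8^8 ≡ 125^2 = 15625 ≡ 159 (mod 209)
8^16 ≡ 159^2 = 25281 ≡ 201 (mod 209)
8^32 ≡ 201^2 = 40401 ≡ 64 (mod 209)
8^64 ≡ 64^2 = 4096 ≡ 125 (mod 209)
8^128 ≡ 125^2 = 15625 ≡ 159 (mod 209)
208 = 128 + 64 + 16 in binary powers of 2.
So 8^208 ≡ 159 · 125 · 201 ≡ 49 (mod 209).
Since 49 ≠ 1, base 8 is a Fermat witness: 209 is composite.

49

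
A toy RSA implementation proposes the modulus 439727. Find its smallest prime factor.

29

439727 is odd.
Digit sum 32, not divisible by 3.
Ends in 7: not divisible by 5.
7: 439727 = 7·62818 + 1
11: 439727 = 11·39975 + 2
13: 439727 = 13·33825 + 2
17: 439727 = 17·25866 + 5
19: 439727 = 19·23143 + 10
23: 439727 = 23·19118 + 13
29: 439727 = 29·15163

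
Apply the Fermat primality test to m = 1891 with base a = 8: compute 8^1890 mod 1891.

8^1 ≡ 8 (mod 1891)
8^2 ≡ 8^2 = 64 ≡ 64 (mod 1891)
8^4 ≡ 64^2 = 4096 ≡ 314 (mod 1891)
8^8 ≡ 314^2 = 98596 ≡ 264 (mod 1891)
8^16 ≡ 264^2 = 69696 ≡ 1620 (mod 1891)
8^32 ≡ 1620^2 = 2624400 ≡ 1583 (mod 1891)
8^64 ≡ 1583^2 = 2505889 ≡ 314 (mod 1891)
8^128 ≡ 314^2 = 98596 ≡ 264 (mod 1891)
8^256 ≡ 264^2 = 69696 ≡ 1620 (mod 1891)
8^512 ≡ 1620^2 = 2624400 ≡ 1583 (mod 1891)
8^1024 ≡ 1583^2 = 2505889 ≡ 314 (mod 1891)
1890 = 1024 + 512 + 256 + 64 + 32 + 2 in binary powers of 2.
So 8^1890 ≡ 314 · 1583 · 1620 · 314 · 1583 · 64 ≡ 1768 (mod 1891).
Since 1768 ≠ 1, base 8 is a Fermat witness: 1891 is composite.

1768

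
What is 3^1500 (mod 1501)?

539

3^1 ≡ 3 (mod 1501)
3^2 ≡ 3^2 = 9 ≡ 9 (mod 1501)
3^4 ≡ 9^2 = 81 ≡ 81 (mod 1501)
3^8 ≡ 81^2 = 6561 ≡ 557 (mod 1501)
3^16 ≡ 557^2 = 310249 ≡ 1043 (mod 1501)
3^32 ≡ 1043^2 = 1087849 ≡ 1125 (mod 1501)
3^64 ≡ 1125^2 = 1265625 ≡ 282 (mod 1501)
3^128 ≡ 282^2 = 79524 ≡ 1472 (mod 1501)
3^256 ≡ 1472^2 = 2166784 ≡ 841 (mod 1501)
3^512 ≡ 841^2 = 707281 ≡ 310 (mod 1501)
3^1024 ≡ 310^2 = 96100 ≡ 36 (mod 1501)
1500 = 1024 + 256 + 128 + 64 + 16 + 8 + 4 in binary powers of 2.
So 3^1500 ≡ 36 · 841 · 1472 · 282 · 1043 · 557 · 81 ≡ 539 (mod 1501).
Since 539 ≠ 1, base 3 is a Fermat witness: 1501 is composite.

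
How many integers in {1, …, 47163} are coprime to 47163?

30888

Factor: 47163 = 3 · 79 · 199.
φ(47163) = (3−1) · (79−1) · (199−1) = 2 · 78 · 198 = 30888.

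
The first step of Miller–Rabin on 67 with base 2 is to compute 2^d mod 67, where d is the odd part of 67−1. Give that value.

67 − 1 = 66 = 2^1 · 33, so d = 33.
2^1 ≡ 2 (mod 67)
2^2 ≡ 2^2 = 4 ≡ 4 (mod 67)
2^4 ≡ 4^2 = 16 ≡ 16 (mod 67)
2^8 ≡ 16^2 = 256 ≡ 55 (mod 67)
2^16 ≡ 55^2 = 3025 ≡ 10 (mod 67)
2^32 ≡ 10^2 = 100 ≡ 33 (mod 67)
33 = 32 + 1 in binary powers of 2.
So 2^33 ≡ 33 · 2 ≡ 66 (mod 67).
Since 2^d ≡ 66 (mod 67), base 2 does not prove 67 composite.

66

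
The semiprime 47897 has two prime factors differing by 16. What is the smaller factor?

Since p = q + 16, we have 47897 = q(q + 16), so q² + 16q − 47897 = 0.
Discriminant: 16² + 4·47897 = 256 + 191588 = 191844; √191844 = 438.
q = (−16 + 438)/2 = 211, and p = q + 16 = 227.
Check: 211 · 227 = 47897.

211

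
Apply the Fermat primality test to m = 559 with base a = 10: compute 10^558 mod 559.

365

10^1 ≡ 10 (mod 559)
10^2 ≡ 10^2 = 100 ≡ 100 (mod 559)
10^4 ≡ 100^2 = 10000 ≡ 497 (mod 559)
10^8 ≡ 497^2 = 247009 ≡ 490 (mod 559)
10^16 ≡ 490^2 = 240100 ≡ 289 (mod 559)
10^32 ≡ 289^2 = 83521 ≡ 230 (mod 559)
10^64 ≡ 230^2 = 52900 ≡ 354 (mod 559)
10^128 ≡ 354^2 = 125316 ≡ 100 (mod 559)
10^256 ≡ 100^2 = 10000 ≡ 497 (mod 559)
10^512 ≡ 497^2 = 247009 ≡ 490 (mod 559)
558 = 512 + 32 + 8 + 4 + 2 in binary powers of 2.
So 10^558 ≡ 490 · 230 · 490 · 497 · 100 ≡ 365 (mod 559).
Since 365 ≠ 1, base 10 is a Fermat witness: 559 is composite.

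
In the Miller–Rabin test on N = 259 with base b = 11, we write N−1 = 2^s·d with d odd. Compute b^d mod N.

259 − 1 = 258 = 2^1 · 129, so d = 129.
11^1 ≡ 11 (mod 259)
11^2 ≡ 11^2 = 121 ≡ 121 (mod 259)
11^4 ≡ 121^2 = 14641 ≡ 137 (mod 259)
11^8 ≡ 137^2 = 18769 ≡ 121 (mod 259)
11^16 ≡ 121^2 = 14641 ≡ 137 (mod 259)
11^32 ≡ 137^2 = 18769 ≡ 121 (mod 259)
11^64 ≡ 121^2 = 14641 ≡ 137 (mod 259)
11^128 ≡ 137^2 = 18769 ≡ 121 (mod 259)
129 = 128 + 1 in binary powers of 2.
So 11^129 ≡ 121 · 11 ≡ 36 (mod 259).
Squaring chain: 36; never reaches −1, so base 11 is a Miller–Rabin witness that 259 is composite.

36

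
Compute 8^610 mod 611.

155

8^1 ≡ 8 (mod 611)
8^2 ≡ 8^2 = 64 ≡ 64 (mod 611)
8^4 ≡ 64^2 = 4096 ≡ 430 (mod 611)
8^8 ≡ 430^2 = 184900 ≡ 378 (mod 611)
8^16 ≡ 378^2 = 142884 ≡ 521 (mod 611)
8^32 ≡ 521^2 = 271441 ≡ 157 (mod 611)
8^64 ≡ 157^2 = 24649 ≡ 209 (mod 611)
8^128 ≡ 209^2 = 43681 ≡ 300 (mod 611)
8^256 ≡ 300^2 = 90000 ≡ 183 (mod 611)
8^512 ≡ 183^2 = 33489 ≡ 495 (mod 611)
610 = 512 + 64 + 32 + 2 in binary powers of 2.
So 8^610 ≡ 495 · 209 · 157 · 64 ≡ 155 (mod 611).
Since 155 ≠ 1, base 8 is a Fermat witness: 611 is composite.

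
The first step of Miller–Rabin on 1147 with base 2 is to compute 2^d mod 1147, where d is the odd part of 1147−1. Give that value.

1124

1147 − 1 = 1146 = 2^1 · 573, so d = 573.
2^1 ≡ 2 (mod 1147)
2^2 ≡ 2^2 = 4 ≡ 4 (mod 1147)
2^4 ≡ 4^2 = 16 ≡ 16 (mod 1147)
2^8 ≡ 16^2 = 256 ≡ 256 (mod 1147)
2^16 ≡ 256^2 = 65536 ≡ 157 (mod 1147)
2^32 ≡ 157^2 = 24649 ≡ 562 (mod 1147)
2^64 ≡ 562^2 = 315844 ≡ 419 (mod 1147)
2^128 ≡ 419^2 = 175561 ≡ 70 (mod 1147)
2^256 ≡ 70^2 = 4900 ≡ 312 (mod 1147)
2^512 ≡ 312^2 = 97344 ≡ 996 (mod 1147)
573 = 512 + 32 + 16 + 8 + 4 + 1 in binary powers of 2.
So 2^573 ≡ 996 · 562 · 157 · 256 · 16 · 2 ≡ 1124 (mod 1147).
Squaring chain: 1124; never reaches −1, so base 2 is a Miller–Rabin witness that 1147 is composite.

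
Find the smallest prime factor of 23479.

53

23479 is odd.
Digit sum 25, not divisible by 3.
Ends in 9: not divisible by 5.
7: 23479 = 7·3354 + 1
11: 23479 = 11·2134 + 5
13: 23479 = 13·1806 + 1
17: 23479 = 17·1381 + 2
19: 23479 = 19·1235 + 14
23: 23479 = 23·1020 + 19
29: 23479 = 29·809 + 18
31: 23479 = 31·757 + 12
37: 23479 = 37·634 + 21
41: 23479 = 41·572 + 27
43: 23479 = 43·546 + 1
47: 23479 = 47·499 + 26
53: 23479 = 53·443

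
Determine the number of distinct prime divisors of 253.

2

253 = 11 · 23
253 = 11 · 23, which has 2 distinct prime factors.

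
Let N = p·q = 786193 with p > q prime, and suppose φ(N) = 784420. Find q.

863

φ(n) = (p−1)(q−1) = n − (p+q) + 1, so p + q = 786193 − 784420 + 1 = 1774.
p and q are the roots of t² − 1774t + 786193 = 0.
Discriminant: 1774² − 4·786193 = 3147076 − 3144772 = 2304; √2304 = 48.
q = (1774 − 48)/2 = 863, p = (1774 + 48)/2 = 911.
Check: 863 · 911 = 786193.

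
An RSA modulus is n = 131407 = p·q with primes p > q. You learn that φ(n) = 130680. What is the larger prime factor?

397

φ(n) = (p−1)(q−1) = n − (p+q) + 1, so p + q = 131407 − 130680 + 1 = 728.
p and q are the roots of t² − 728t + 131407 = 0.
Discriminant: 728² − 4·131407 = 529984 − 525628 = 4356; √4356 = 66.
q = (728 − 66)/2 = 331, p = (728 + 66)/2 = 397.
Check: 331 · 397 = 131407.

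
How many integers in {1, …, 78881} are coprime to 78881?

70000

Factor: 78881 = 11 · 71 · 101.
φ(78881) = (11−1) · (71−1) · (101−1) = 10 · 70 · 100 = 70000.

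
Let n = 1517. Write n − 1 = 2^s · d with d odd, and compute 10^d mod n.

898

1517 − 1 = 1516 = 2^2 · 379, so d = 379.
10^1 ≡ 10 (mod 1517)
10^2 ≡ 10^2 = 100 ≡ 100 (mod 1517)
10^4 ≡ 100^2 = 10000 ≡ 898 (mod 1517)
10^8 ≡ 898^2 = 806404 ≡ 877 (mod 1517)
10^16 ≡ 877^2 = 769129 ≡ 10 (mod 1517)
10^32 ≡ 10^2 = 100 ≡ 100 (mod 1517)
10^64 ≡ 100^2 = 10000 ≡ 898 (mod 1517)
10^128 ≡ 898^2 = 806404 ≡ 877 (mod 1517)
10^256 ≡ 877^2 = 769129 ≡ 10 (mod 1517)
379 = 256 + 64 + 32 + 16 + 8 + 2 + 1 in binary powers of 2.
So 10^379 ≡ 10 · 898 · 100 · 10 · 877 · 100 · 10 ≡ 898 (mod 1517).
Squaring chain: 898 → 877; never reaches −1, so base 10 is a Miller–Rabin witness that 1517 is composite.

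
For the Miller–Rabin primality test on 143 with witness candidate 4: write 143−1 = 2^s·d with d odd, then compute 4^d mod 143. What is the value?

143 − 1 = 142 = 2^1 · 71, so d = 71.
4^1 ≡ 4 (mod 143)
4^2 ≡ 4^2 = 16 ≡ 16 (mod 143)
4^4 ≡ 16^2 = 256 ≡ 113 (mod 143)
4^8 ≡ 113^2 = 12769 ≡ 42 (mod 143)
4^16 ≡ 42^2 = 1764 ≡ 48 (mod 143)
4^32 ≡ 48^2 = 2304 ≡ 16 (mod 143)
4^64 ≡ 16^2 = 256 ≡ 113 (mod 143)
71 = 64 + 4 + 2 + 1 in binary powers of 2.
So 4^71 ≡ 113 · 113 · 16 · 4 ≡ 114 (mod 143).
Squaring chain: 114; never reaches −1, so base 4 is a Miller–Rabin witness that 143 is composite.

114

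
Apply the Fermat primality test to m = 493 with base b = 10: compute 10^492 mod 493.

132

10^1 ≡ 10 (mod 493)
10^2 ≡ 10^2 = 100 ≡ 100 (mod 493)
10^4 ≡ 100^2 = 10000 ≡ 140 (mod 493)
10^8 ≡ 140^2 = 19600 ≡ 373 (mod 493)
10^16 ≡ 373^2 = 139129 ≡ 103 (mod 493)
10^32 ≡ 103^2 = 10609 ≡ 256 (mod 493)
10^64 ≡ 256^2 = 65536 ≡ 460 (mod 493)
10^128 ≡ 460^2 = 211600 ≡ 103 (mod 493)
10^256 ≡ 103^2 = 10609 ≡ 256 (mod 493)
492 = 256 + 128 + 64 + 32 + 8 + 4 in binary powers of 2.
So 10^492 ≡ 256 · 103 · 460 · 256 · 373 · 140 ≡ 132 (mod 493).
Since 132 ≠ 1, base 10 is a Fermat witness: 493 is composite.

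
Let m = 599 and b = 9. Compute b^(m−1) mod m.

1

9^1 ≡ 9 (mod 599)
9^2 ≡ 9^2 = 81 ≡ 81 (mod 599)
9^4 ≡ 81^2 = 6561 ≡ 571 (mod 599)
9^8 ≡ 571^2 = 326041 ≡ 185 (mod 599)
9^16 ≡ 185^2 = 34225 ≡ 82 (mod 599)
9^32 ≡ 82^2 = 6724 ≡ 135 (mod 599)
9^64 ≡ 135^2 = 18225 ≡ 255 (mod 599)
9^128 ≡ 255^2 = 65025 ≡ 333 (mod 599)
9^256 ≡ 333^2 = 110889 ≡ 74 (mod 599)
9^512 ≡ 74^2 = 5476 ≡ 85 (mod 599)
598 = 512 + 64 + 16 + 4 + 2 in binary powers of 2.
So 9^598 ≡ 85 · 255 · 82 · 571 · 81 ≡ 1 (mod 599).
Since the result is 1, base 9 gives no evidence that 599 is composite.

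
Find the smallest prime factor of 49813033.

89

49813033 is odd.
Digit sum 31, not divisible by 3.
Ends in 3: not divisible by 5.
7: 49813033 = 7·7116147 + 4
11: 49813033 = 11·4528457 + 6
13: 49813033 = 13·3831771 + 10
17: 49813033 = 17·2930178 + 7
19: 49813033 = 19·2621738 + 11
23: 49813033 = 23·2165784 + 1
29: 49813033 = 29·1717690 + 23
31: 49813033 = 31·1606872 + 1
37: 49813033 = 37·1346298 + 7
41: 49813033 = 41·1214952 + 1
43: 49813033 = 43·1158442 + 27
47: 49813033 = 47·1059851 + 36
53: 49813033 = 53·939868 + 29
59: 49813033 = 59·844288 + 41
61: 49813033 = 61·816607 + 6
67: 49813033 = 67·743478 + 7
71: 49813033 = 71·701592 + 1
73: 49813033 = 73·682370 + 23
79: 49813033 = 79·630544 + 57
83: 49813033 = 83·600157 + 2
89: 49813033 = 89·559697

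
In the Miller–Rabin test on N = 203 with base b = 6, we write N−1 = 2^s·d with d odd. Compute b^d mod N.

203 − 1 = 202 = 2^1 · 101, so d = 101.
6^1 ≡ 6 (mod 203)
6^2 ≡ 6^2 = 36 ≡ 36 (mod 203)
6^4 ≡ 36^2 = 1296 ≡ 78 (mod 203)
6^8 ≡ 78^2 = 6084 ≡ 197 (mod 203)
6^16 ≡ 197^2 = 38809 ≡ 36 (mod 203)
6^32 ≡ 36^2 = 1296 ≡ 78 (mod 203)
6^64 ≡ 78^2 = 6084 ≡ 197 (mod 203)
101 = 64 + 32 + 4 + 1 in binary powers of 2.
So 6^101 ≡ 197 · 78 · 78 · 6 ≡ 13 (mod 203).
Squaring chain: 13; never reaches −1, so base 6 is a Miller–Rabin witness that 203 is composite.

13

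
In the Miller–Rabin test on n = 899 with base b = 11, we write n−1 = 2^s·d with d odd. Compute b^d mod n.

899 − 1 = 898 = 2^1 · 449, so d = 449.
11^1 ≡ 11 (mod 899)
11^2 ≡ 11^2 = 121 ≡ 121 (mod 899)
11^4 ≡ 121^2 = 14641 ≡ 257 (mod 899)
11^8 ≡ 257^2 = 66049 ≡ 422 (mod 899)
11^16 ≡ 422^2 = 178084 ≡ 82 (mod 899)
11^32 ≡ 82^2 = 6724 ≡ 431 (mod 899)
11^64 ≡ 431^2 = 185761 ≡ 567 (mod 899)
11^128 ≡ 567^2 = 321489 ≡ 546 (mod 899)
11^256 ≡ 546^2 = 298116 ≡ 547 (mod 899)
449 = 256 + 128 + 64 + 1 in binary powers of 2.
So 11^449 ≡ 547 · 546 · 567 · 11 ≡ 823 (mod 899).
Squaring chain: 823; never reaches −1, so base 11 is a Miller–Rabin witness that 899 is composite.

823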